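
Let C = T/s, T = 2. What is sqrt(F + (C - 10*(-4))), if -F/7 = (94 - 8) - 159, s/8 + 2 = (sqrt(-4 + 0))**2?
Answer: sqrt(79338)/12 ≈ 23.473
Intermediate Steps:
s = -48 (s = -16 + 8*(sqrt(-4 + 0))**2 = -16 + 8*(sqrt(-4))**2 = -16 + 8*(2*I)**2 = -16 + 8*(-4) = -16 - 32 = -48)
F = 511 (F = -7*((94 - 8) - 159) = -7*(86 - 159) = -7*(-73) = 511)
C = -1/24 (C = 2/(-48) = 2*(-1/48) = -1/24 ≈ -0.041667)
sqrt(F + (C - 10*(-4))) = sqrt(511 + (-1/24 - 10*(-4))) = sqrt(511 + (-1/24 + 40)) = sqrt(511 + 959/24) = sqrt(13223/24) = sqrt(79338)/12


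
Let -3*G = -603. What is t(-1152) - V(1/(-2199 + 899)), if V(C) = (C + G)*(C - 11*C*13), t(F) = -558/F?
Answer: -145143457/6760000 ≈ -21.471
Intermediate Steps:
G = 201 (G = -⅓*(-603) = 201)
V(C) = -142*C*(201 + C) (V(C) = (C + 201)*(C - 11*C*13) = (201 + C)*(C - 143*C) = (201 + C)*(-142*C) = -142*C*(201 + C))
t(-1152) - V(1/(-2199 + 899)) = -558/(-1152) - (-142)*(201 + 1/(-2199 + 899))/(-2199 + 899) = -558*(-1/1152) - (-142)*(201 + 1/(-1300))/(-1300) = 31/64 - (-142)*(-1)*(201 - 1/1300)/1300 = 31/64 - (-142)*(-1)*261299/(1300*1300) = 31/64 - 1*18552229/845000 = 31/64 - 18552229/845000 = -145143457/6760000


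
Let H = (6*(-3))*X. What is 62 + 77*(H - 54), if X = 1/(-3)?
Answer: -3634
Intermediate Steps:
X = -1/3 ≈ -0.33333
H = 6 (H = (6*(-3))*(-1/3) = -18*(-1/3) = 6)
62 + 77*(H - 54) = 62 + 77*(6 - 54) = 62 + 77*(-48) = 62 - 3696 = -3634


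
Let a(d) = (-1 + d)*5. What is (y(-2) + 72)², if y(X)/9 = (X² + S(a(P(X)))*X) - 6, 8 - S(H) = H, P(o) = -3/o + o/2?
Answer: 18225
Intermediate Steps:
P(o) = o/2 - 3/o (P(o) = -3/o + o*(½) = -3/o + o/2 = o/2 - 3/o)
a(d) = -5 + 5*d
S(H) = 8 - H
y(X) = -54 + 9*X² + 9*X*(13 + 15/X - 5*X/2) (y(X) = 9*((X² + (8 - (-5 + 5*(X/2 - 3/X)))*X) - 6) = 9*((X² + (8 - (-5 + (-15/X + 5*X/2)))*X) - 6) = 9*((X² + (8 - (-5 - 15/X + 5*X/2))*X) - 6) = 9*((X² + (8 + (5 + 15/X - 5*X/2))*X) - 6) = 9*((X² + (13 + 15/X - 5*X/2)*X) - 6) = 9*((X² + X*(13 + 15/X - 5*X/2)) - 6) = 9*(-6 + X² + X*(13 + 15/X - 5*X/2)) = -54 + 9*X² + 9*X*(13 + 15/X - 5*X/2))
(y(-2) + 72)² = ((81 + 117*(-2) - 27/2*(-2)²) + 72)² = ((81 - 234 - 27/2*4) + 72)² = ((81 - 234 - 54) + 72)² = (-207 + 72)² = (-135)² = 18225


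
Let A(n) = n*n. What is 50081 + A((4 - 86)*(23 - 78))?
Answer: 20390181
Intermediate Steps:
A(n) = n**2
50081 + A((4 - 86)*(23 - 78)) = 50081 + ((4 - 86)*(23 - 78))**2 = 50081 + (-82*(-55))**2 = 50081 + 4510**2 = 50081 + 20340100 = 20390181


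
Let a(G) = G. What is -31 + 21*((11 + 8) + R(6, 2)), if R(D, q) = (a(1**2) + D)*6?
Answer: 1250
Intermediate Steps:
R(D, q) = 6 + 6*D (R(D, q) = (1**2 + D)*6 = (1 + D)*6 = 6 + 6*D)
-31 + 21*((11 + 8) + R(6, 2)) = -31 + 21*((11 + 8) + (6 + 6*6)) = -31 + 21*(19 + (6 + 36)) = -31 + 21*(19 + 42) = -31 + 21*61 = -31 + 1281 = 1250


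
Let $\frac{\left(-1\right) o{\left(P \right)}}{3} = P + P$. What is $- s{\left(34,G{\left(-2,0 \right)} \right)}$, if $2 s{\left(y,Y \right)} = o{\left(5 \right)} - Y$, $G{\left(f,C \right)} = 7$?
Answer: $\frac{37}{2} \approx 18.5$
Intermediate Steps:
$o{\left(P \right)} = - 6 P$ ($o{\left(P \right)} = - 3 \left(P + P\right) = - 3 \cdot 2 P = - 6 P$)
$s{\left(y,Y \right)} = -15 - \frac{Y}{2}$ ($s{\left(y,Y \right)} = \frac{\left(-6\right) 5 - Y}{2} = \frac{-30 - Y}{2} = -15 - \frac{Y}{2}$)
$- s{\left(34,G{\left(-2,0 \right)} \right)} = - (-15 - \frac{7}{2}) = \left(-1\right) \left(- \frac{37}{2}\right) = \frac{37}{2}$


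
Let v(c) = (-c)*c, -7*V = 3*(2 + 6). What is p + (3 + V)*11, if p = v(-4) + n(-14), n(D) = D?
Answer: -243/7 ≈ -34.714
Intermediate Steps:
V = -24/7 (V = -3*(2 + 6)/7 = -3*8/7 = -1/7*24 = -24/7 ≈ -3.4286)
v(c) = -c**2
p = -30 (p = -1*(-4)**2 - 14 = -1*16 - 14 = -16 - 14 = -30)
p + (3 + V)*11 = -30 + (3 - 24/7)*11 = -30 - 3/7*11 = -30 - 33/7 = -243/7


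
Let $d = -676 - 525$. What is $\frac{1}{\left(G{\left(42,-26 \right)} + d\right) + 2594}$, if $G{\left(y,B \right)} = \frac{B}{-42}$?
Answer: $\frac{21}{29266} \approx 0.00071756$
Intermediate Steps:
$G{\left(y,B \right)} = - \frac{B}{42}$ ($G{\left(y,B \right)} = B \left(- \frac{1}{42}\right) = - \frac{B}{42}$)
$d = -1201$ ($d = -676 - 525 = -1201$)
$\frac{1}{\left(G{\left(42,-26 \right)} + d\right) + 2594} = \frac{1}{\left(\left(- \frac{1}{42}\right) \left(-26\right) - 1201\right) + 2594} = \frac{1}{\left(\frac{13}{21} - 1201\right) + 2594} = \frac{1}{- \frac{25208}{21} + 2594} = \frac{1}{\frac{29266}{21}} = \frac{21}{29266}$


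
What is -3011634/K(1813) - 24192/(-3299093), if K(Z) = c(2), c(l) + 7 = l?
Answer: 1419380109846/2356495 ≈ 6.0233e+5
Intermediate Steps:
c(l) = -7 + l
K(Z) = -5 (K(Z) = -7 + 2 = -5)
-3011634/K(1813) - 24192/(-3299093) = -3011634/(-5) - 24192/(-3299093) = -3011634*(-⅕) - 24192*(-1/3299093) = 3011634/5 + 3456/471299 = 1419380109846/2356495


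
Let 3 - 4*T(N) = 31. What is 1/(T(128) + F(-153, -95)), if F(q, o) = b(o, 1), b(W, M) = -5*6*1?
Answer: -1/37 ≈ -0.027027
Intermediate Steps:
T(N) = -7 (T(N) = ¾ - ¼*31 = ¾ - 31/4 = -7)
b(W, M) = -30 (b(W, M) = -30*1 = -30)
F(q, o) = -30
1/(T(128) + F(-153, -95)) = 1/(-7 - 30) = 1/(-37) = -1/37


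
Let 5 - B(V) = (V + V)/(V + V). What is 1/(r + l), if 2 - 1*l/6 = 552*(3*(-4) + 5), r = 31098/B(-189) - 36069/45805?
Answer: 91610/2837135367 ≈ 3.2290e-5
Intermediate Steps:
B(V) = 4 (B(V) = 5 - (V + V)/(V + V) = 5 - 2*V/(2*V) = 5 - 2*V*1/(2*V) = 5 - 1*1 = 5 - 1 = 4)
r = 712149807/91610 (r = 31098/4 - 36069/45805 = 31098*(¼) - 36069*1/45805 = 15549/2 - 36069/45805 = 712149807/91610 ≈ 7773.7)
l = 23196 (l = 12 - 3312*(3*(-4) + 5) = 12 - 3312*(-12 + 5) = 12 - 3312*(-7) = 12 - 6*(-3864) = 12 + 23184 = 23196)
1/(r + l) = 1/(712149807/91610 + 23196) = 1/(2837135367/91610) = 91610/2837135367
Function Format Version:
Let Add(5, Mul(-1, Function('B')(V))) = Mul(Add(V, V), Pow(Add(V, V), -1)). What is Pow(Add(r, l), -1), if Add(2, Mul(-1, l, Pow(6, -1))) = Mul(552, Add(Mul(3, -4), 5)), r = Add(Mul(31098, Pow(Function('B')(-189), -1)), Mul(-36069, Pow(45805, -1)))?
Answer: Rational(91610, 2837135367) ≈ 3.2290e-5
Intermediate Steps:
Function('B')(V) = 4 (Function('B')(V) = Add(5, Mul(-1, Mul(Add(V, V), Pow(Add(V, V), -1)))) = Add(5, Mul(-1, Mul(Mul(2, V), Pow(Mul(2, V), -1)))) = Add(5, Mul(-1, Mul(Mul(2, V), Mul(Rational(1, 2), Pow(V, -1))))) = Add(5, Mul(-1, 1)) = Add(5, -1) = 4)
r = Rational(712149807, 91610) (r = Add(Mul(31098, Pow(4, -1)), Mul(-36069, Pow(45805, -1))) = Add(Mul(31098, Rational(1, 4)), Mul(-36069, Rational(1, 45805))) = Add(Rational(15549, 2), Rational(-36069, 45805)) = Rational(712149807, 91610) ≈ 7773.7)
l = 23196 (l = Add(12, Mul(-6, Mul(552, Add(Mul(3, -4), 5)))) = Add(12, Mul(-6, Mul(552, Add(-12, 5)))) = Add(12, Mul(-6, Mul(552, -7))) = Add(12, Mul(-6, -3864)) = Add(12, 23184) = 23196)
Pow(Add(r, l), -1) = Pow(Add(Rational(712149807, 91610), 23196), -1) = Pow(Rational(2837135367, 91610), -1) = Rational(91610, 2837135367)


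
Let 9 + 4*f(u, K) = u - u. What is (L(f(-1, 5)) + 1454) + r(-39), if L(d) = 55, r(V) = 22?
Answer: 1531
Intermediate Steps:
f(u, K) = -9/4 (f(u, K) = -9/4 + (u - u)/4 = -9/4 + (¼)*0 = -9/4 + 0 = -9/4)
(L(f(-1, 5)) + 1454) + r(-39) = (55 + 1454) + 22 = 1509 + 22 = 1531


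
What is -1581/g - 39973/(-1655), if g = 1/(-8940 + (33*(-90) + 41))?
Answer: 31055931268/1655 ≈ 1.8765e+7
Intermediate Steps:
g = -1/11869 (g = 1/(-8940 + (-2970 + 41)) = 1/(-8940 - 2929) = 1/(-11869) = -1/11869 ≈ -8.4253e-5)
-1581/g - 39973/(-1655) = -1581/(-1/11869) - 39973/(-1655) = -1581*(-11869) - 39973*(-1/1655) = 18764889 + 39973/1655 = 31055931268/1655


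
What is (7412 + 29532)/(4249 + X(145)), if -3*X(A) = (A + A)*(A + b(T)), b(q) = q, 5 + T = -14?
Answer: -36944/7931 ≈ -4.6582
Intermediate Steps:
T = -19 (T = -5 - 14 = -19)
X(A) = -2*A*(-19 + A)/3 (X(A) = -(A + A)*(A - 19)/3 = -2*A*(-19 + A)/3)
(7412 + 29532)/(4249 + X(145)) = (7412 + 29532)/(4249 + (⅔)*145*(19 - 1*145)) = 36944/(4249 + (⅔)*145*(19 - 145)) = 36944/(4249 + (⅔)*145*(-126)) = 36944/(4249 - 12180) = 36944/(-7931) = 36944*(-1/7931) = -36944/7931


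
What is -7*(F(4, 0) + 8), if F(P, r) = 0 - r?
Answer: -56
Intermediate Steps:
F(P, r) = -r
-7*(F(4, 0) + 8) = -7*(-1*0 + 8) = -7*(0 + 8) = -7*8 = -56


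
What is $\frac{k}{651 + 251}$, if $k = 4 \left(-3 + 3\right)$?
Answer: $0$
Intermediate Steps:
$k = 0$ ($k = 4 \cdot 0 = 0$)
$\frac{k}{651 + 251} = \frac{1}{651 + 251} \cdot 0 = \frac{1}{902} \cdot 0 = 0$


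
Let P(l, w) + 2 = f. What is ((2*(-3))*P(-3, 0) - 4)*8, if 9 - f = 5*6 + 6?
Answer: 1360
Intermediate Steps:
f = -27 (f = 9 - (5*6 + 6) = 9 - (30 + 6) = 9 - 1*36 = 9 - 36 = -27)
P(l, w) = -29 (P(l, w) = -2 - 27 = -29)
((2*(-3))*P(-3, 0) - 4)*8 = ((2*(-3))*(-29) - 4)*8 = (-6*(-29) - 4)*8 = (174 - 4)*8 = 170*8 = 1360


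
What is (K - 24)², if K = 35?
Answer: 121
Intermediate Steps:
(K - 24)² = (35 - 24)² = 11² = 121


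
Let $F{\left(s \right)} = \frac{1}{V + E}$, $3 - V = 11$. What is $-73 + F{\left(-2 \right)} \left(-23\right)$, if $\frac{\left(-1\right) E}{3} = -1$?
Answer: $- \frac{342}{5} \approx -68.4$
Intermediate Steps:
$E = 3$ ($E = \left(-3\right) \left(-1\right) = 3$)
$V = -8$ ($V = 3 - 11 = -8$)
$F{\left(s \right)} = - \frac{1}{5}$ ($F{\left(s \right)} = \frac{1}{-8 + 3} = \frac{1}{-5} = - \frac{1}{5}$)
$-73 + F{\left(-2 \right)} \left(-23\right) = -73 - - \frac{23}{5} = -73 + \frac{23}{5} = - \frac{342}{5}$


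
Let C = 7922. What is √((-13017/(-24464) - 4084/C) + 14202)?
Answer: 7*√170097751599795217/24225476 ≈ 119.17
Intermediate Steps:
√((-13017/(-24464) - 4084/C) + 14202) = √((-13017/(-24464) - 4084/7922) + 14202) = √((-13017*(-1/24464) - 4084*1/7922) + 14202) = √((13017/24464 - 2042/3961) + 14202) = √(1604849/96901904 + 14202) = √(1376202445457/96901904) = 7*√170097751599795217/24225476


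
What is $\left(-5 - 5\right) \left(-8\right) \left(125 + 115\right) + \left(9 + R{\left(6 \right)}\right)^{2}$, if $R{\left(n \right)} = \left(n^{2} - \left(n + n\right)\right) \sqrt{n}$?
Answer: $22737 + 432 \sqrt{6} \approx 23795.0$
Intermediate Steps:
$R{\left(n \right)} = \sqrt{n} \left(n^{2} - 2 n\right)$ ($R{\left(n \right)} = \left(n^{2} - 2 n\right) \sqrt{n} = \sqrt{n} \left(n^{2} - 2 n\right)$)
$\left(-5 - 5\right) \left(-8\right) \left(125 + 115\right) + \left(9 + R{\left(6 \right)}\right)^{2} = \left(-5 - 5\right) \left(-8\right) \left(125 + 115\right) + \left(9 + 6^{\frac{3}{2}} \left(-2 + 6\right)\right)^{2} = \left(-10\right) \left(-8\right) 240 + \left(9 + 6 \sqrt{6} \cdot 4\right)^{2} = 80 \cdot 240 + \left(9 + 24 \sqrt{6}\right)^{2} = 19200 + \left(9 + 24 \sqrt{6}\right)^{2}$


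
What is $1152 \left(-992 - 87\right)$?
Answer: $-1243008$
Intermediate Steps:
$1152 \left(-992 - 87\right) = 1152 \left(-1079\right) = -1243008$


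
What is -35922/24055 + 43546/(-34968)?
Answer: -1151809763/420577620 ≈ -2.7386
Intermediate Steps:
-35922/24055 + 43546/(-34968) = -35922*1/24055 + 43546*(-1/34968) = -35922/24055 - 21773/17484 = -1151809763/420577620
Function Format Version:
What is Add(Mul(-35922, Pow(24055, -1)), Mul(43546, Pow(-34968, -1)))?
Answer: Rational(-1151809763, 420577620) ≈ -2.7386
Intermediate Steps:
Add(Mul(-35922, Pow(24055, -1)), Mul(43546, Pow(-34968, -1))) = Add(Mul(-35922, Rational(1, 24055)), Mul(43546, Rational(-1, 34968))) = Add(Rational(-35922, 24055), Rational(-21773, 17484)) = Rational(-1151809763, 420577620)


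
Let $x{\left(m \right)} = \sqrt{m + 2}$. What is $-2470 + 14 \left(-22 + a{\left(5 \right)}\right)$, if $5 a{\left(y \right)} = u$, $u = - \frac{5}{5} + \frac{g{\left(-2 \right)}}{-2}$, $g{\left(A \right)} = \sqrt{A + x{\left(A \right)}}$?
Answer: $- \frac{13904}{5} - \frac{7 i \sqrt{2}}{5} \approx -2780.8 - 1.9799 i$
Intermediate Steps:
$x{\left(m \right)} = \sqrt{2 + m}$
$g{\left(A \right)} = \sqrt{A + \sqrt{2 + A}}$
$u = -1 - \frac{i \sqrt{2}}{2}$ ($u = - \frac{5}{5} + \frac{\sqrt{-2 + \sqrt{2 - 2}}}{-2} = \left(-5\right) \frac{1}{5} + \sqrt{-2 + \sqrt{0}} \left(- \frac{1}{2}\right) = -1 + \sqrt{-2 + 0} \left(- \frac{1}{2}\right) = -1 + \sqrt{-2} \left(- \frac{1}{2}\right) = -1 + i \sqrt{2} \left(- \frac{1}{2}\right) = -1 - \frac{i \sqrt{2}}{2} \approx -1.0 - 0.70711 i$)
$a{\left(y \right)} = - \frac{1}{5} - \frac{i \sqrt{2}}{10}$ ($a{\left(y \right)} = \frac{-1 - \frac{i \sqrt{2}}{2}}{5} = - \frac{1}{5} - \frac{i \sqrt{2}}{10}$)
$-2470 + 14 \left(-22 + a{\left(5 \right)}\right) = -2470 + 14 \left(-22 - \left(\frac{1}{5} + \frac{i \sqrt{2}}{10}\right)\right) = -2470 + 14 \left(- \frac{111}{5} - \frac{i \sqrt{2}}{10}\right) = -2470 - \left(\frac{1554}{5} + \frac{7 i \sqrt{2}}{5}\right) = - \frac{13904}{5} - \frac{7 i \sqrt{2}}{5}$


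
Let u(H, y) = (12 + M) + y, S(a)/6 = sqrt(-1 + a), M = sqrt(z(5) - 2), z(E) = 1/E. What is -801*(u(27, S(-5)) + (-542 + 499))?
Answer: 24831 - 4806*I*sqrt(6) - 2403*I*sqrt(5)/5 ≈ 24831.0 - 12847.0*I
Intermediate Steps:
M = 3*I*sqrt(5)/5 (M = sqrt(1/5 - 2) = sqrt(-9/5) = 3*I*sqrt(5)/5 ≈ 1.3416*I)
S(a) = 6*sqrt(-1 + a)
u(H, y) = 12 + y + 3*I*sqrt(5)/5 (u(H, y) = (12 + 3*I*sqrt(5)/5) + y = 12 + y + 3*I*sqrt(5)/5)
-801*(u(27, S(-5)) + (-542 + 499)) = -801*((12 + 6*sqrt(-1 - 5) + 3*I*sqrt(5)/5) + (-542 + 499)) = -801*((12 + 6*sqrt(-6) + 3*I*sqrt(5)/5) - 43) = -801*((12 + 6*(I*sqrt(6)) + 3*I*sqrt(5)/5) - 43) = -801*((12 + 6*I*sqrt(6) + 3*I*sqrt(5)/5) - 43) = -801*(-31 + 6*I*sqrt(6) + 3*I*sqrt(5)/5) = 24831 - 4806*I*sqrt(6) - 2403*I*sqrt(5)/5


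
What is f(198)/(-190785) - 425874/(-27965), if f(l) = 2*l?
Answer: 154741518/10162481 ≈ 15.227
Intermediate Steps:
f(198)/(-190785) - 425874/(-27965) = (2*198)/(-190785) - 425874/(-27965) = 396*(-1/190785) - 425874*(-1/27965) = -132/63595 + 425874/27965 = 154741518/10162481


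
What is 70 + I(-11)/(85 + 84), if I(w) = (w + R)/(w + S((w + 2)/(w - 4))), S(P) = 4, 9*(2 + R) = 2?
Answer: 745405/10647 ≈ 70.011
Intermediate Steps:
R = -16/9 (R = -2 + (⅑)*2 = -2 + 2/9 = -16/9 ≈ -1.7778)
I(w) = (-16/9 + w)/(4 + w) (I(w) = (w - 16/9)/(w + 4) = (-16/9 + w)/(4 + w))
70 + I(-11)/(85 + 84) = 70 + ((-16/9 - 11)/(4 - 11))/(85 + 84) = 70 + (-115/9/(-7))/169 = 70 + (-⅐*(-115/9))/169 = 70 + (1/169)*(115/63) = 70 + 115/10647 = 745405/10647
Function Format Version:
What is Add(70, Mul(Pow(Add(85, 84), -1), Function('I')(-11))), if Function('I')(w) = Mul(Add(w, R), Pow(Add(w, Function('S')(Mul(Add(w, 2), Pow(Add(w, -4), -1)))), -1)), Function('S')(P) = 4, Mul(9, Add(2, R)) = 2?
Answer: Rational(745405, 10647) ≈ 70.011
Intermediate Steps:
R = Rational(-16, 9) (R = Add(-2, Mul(Rational(1, 9), 2)) = Add(-2, Rational(2, 9)) = Rational(-16, 9) ≈ -1.7778)
Function('I')(w) = Mul(Pow(Add(4, w), -1), Add(Rational(-16, 9), w)) (Function('I')(w) = Mul(Add(w, Rational(-16, 9)), Pow(Add(w, 4), -1)) = Mul(Add(Rational(-16, 9), w), Pow(Add(4, w), -1)) = Mul(Pow(Add(4, w), -1), Add(Rational(-16, 9), w)))
Add(70, Mul(Pow(Add(85, 84), -1), Function('I')(-11))) = Add(70, Mul(Pow(Add(85, 84), -1), Mul(Pow(Add(4, -11), -1), Add(Rational(-16, 9), -11)))) = Add(70, Mul(Pow(169, -1), Mul(Pow(-7, -1), Rational(-115, 9)))) = Add(70, Mul(Rational(1, 169), Mul(Rational(-1, 7), Rational(-115, 9)))) = Add(70, Mul(Rational(1, 169), Rational(115, 63))) = Add(70, Rational(115, 10647)) = Rational(745405, 10647)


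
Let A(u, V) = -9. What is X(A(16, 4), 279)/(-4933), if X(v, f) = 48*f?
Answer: -13392/4933 ≈ -2.7148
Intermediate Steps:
X(A(16, 4), 279)/(-4933) = (48*279)/(-4933) = 13392*(-1/4933) = -13392/4933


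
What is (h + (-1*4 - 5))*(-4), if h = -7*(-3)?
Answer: -48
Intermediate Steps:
h = 21
(h + (-1*4 - 5))*(-4) = (21 + (-1*4 - 5))*(-4) = (21 + (-4 - 5))*(-4) = (21 - 9)*(-4) = 12*(-4) = -48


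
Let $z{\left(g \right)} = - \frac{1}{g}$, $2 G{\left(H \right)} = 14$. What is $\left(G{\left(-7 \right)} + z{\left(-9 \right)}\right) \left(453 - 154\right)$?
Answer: $\frac{19136}{9} \approx 2126.2$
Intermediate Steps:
$G{\left(H \right)} = 7$ ($G{\left(H \right)} = \frac{1}{2} \cdot 14 = 7$)
$\left(G{\left(-7 \right)} + z{\left(-9 \right)}\right) \left(453 - 154\right) = \left(7 - \frac{1}{-9}\right) \left(453 - 154\right) = \left(7 - - \frac{1}{9}\right) 299 = \left(7 + \frac{1}{9}\right) 299 = \frac{64}{9} \cdot 299 = \frac{19136}{9}$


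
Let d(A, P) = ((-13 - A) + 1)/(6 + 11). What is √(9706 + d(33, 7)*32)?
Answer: 7*√56746/17 ≈ 98.088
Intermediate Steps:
d(A, P) = -12/17 - A/17 (d(A, P) = (-12 - A)/17 = (-12 - A)*(1/17) = -12/17 - A/17)
√(9706 + d(33, 7)*32) = √(9706 + (-12/17 - 1/17*33)*32) = √(9706 + (-12/17 - 33/17)*32) = √(9706 - 45/17*32) = √(9706 - 1440/17) = √(163562/17) = 7*√56746/17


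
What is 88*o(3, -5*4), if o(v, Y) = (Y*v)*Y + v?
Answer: 105864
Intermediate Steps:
o(v, Y) = v + v*Y² (o(v, Y) = v*Y² + v = v + v*Y²)
88*o(3, -5*4) = 88*(3*(1 + (-5*4)²)) = 88*(3*(1 + (-20)²)) = 88*(3*(1 + 400)) = 88*(3*401) = 88*1203 = 105864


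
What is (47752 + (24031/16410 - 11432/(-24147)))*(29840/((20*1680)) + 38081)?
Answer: 14412171490957184561/7925045400 ≈ 1.8186e+9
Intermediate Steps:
(47752 + (24031/16410 - 11432/(-24147)))*(29840/((20*1680)) + 38081) = (47752 + (24031*(1/16410) - 11432*(-1/24147)))*(29840/33600 + 38081) = (47752 + (24031/16410 + 11432/24147))*(29840*(1/33600) + 38081) = (47752 + 255958559/132084090)*(373/420 + 38081) = (6307535424239/132084090)*(15994393/420) = 14412171490957184561/7925045400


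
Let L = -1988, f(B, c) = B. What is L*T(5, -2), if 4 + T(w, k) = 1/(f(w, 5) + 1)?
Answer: 22862/3 ≈ 7620.7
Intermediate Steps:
T(w, k) = -4 + 1/(1 + w) (T(w, k) = -4 + 1/(w + 1) = -4 + 1/(1 + w))
L*T(5, -2) = -1988*(-3 - 4*5)/(1 + 5) = -1988*(-3 - 20)/6 = -994*(-23)/3 = -1988*(-23/6) = 22862/3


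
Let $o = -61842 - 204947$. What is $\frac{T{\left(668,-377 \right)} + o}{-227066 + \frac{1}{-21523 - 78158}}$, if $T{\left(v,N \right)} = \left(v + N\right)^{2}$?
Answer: $\frac{18152707548}{22634165947} \approx 0.802$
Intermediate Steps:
$T{\left(v,N \right)} = \left(N + v\right)^{2}$
$o = -266789$ ($o = -61842 - 204947 = -266789$)
$\frac{T{\left(668,-377 \right)} + o}{-227066 + \frac{1}{-21523 - 78158}} = \frac{\left(-377 + 668\right)^{2} - 266789}{-227066 + \frac{1}{-21523 - 78158}} = \frac{291^{2} - 266789}{-227066 + \frac{1}{-99681}} = \frac{84681 - 266789}{-227066 - \frac{1}{99681}} = - \frac{182108}{- \frac{22634165947}{99681}} = \left(-182108\right) \left(- \frac{99681}{22634165947}\right) = \frac{18152707548}{22634165947}$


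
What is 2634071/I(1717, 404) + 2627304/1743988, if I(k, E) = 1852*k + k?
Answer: 3238205312213/1387168491197 ≈ 2.3344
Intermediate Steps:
I(k, E) = 1853*k
2634071/I(1717, 404) + 2627304/1743988 = 2634071/((1853*1717)) + 2627304/1743988 = 2634071/3181601 + 2627304*(1/1743988) = 2634071*(1/3181601) + 656826/435997 = 2634071/3181601 + 656826/435997 = 3238205312213/1387168491197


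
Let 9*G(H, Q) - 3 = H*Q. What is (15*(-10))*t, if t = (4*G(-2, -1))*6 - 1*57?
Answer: 6550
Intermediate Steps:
G(H, Q) = ⅓ + H*Q/9 (G(H, Q) = ⅓ + (H*Q)/9 = ⅓ + H*Q/9)
t = -131/3 (t = (4*(⅓ + (⅑)*(-2)*(-1)))*6 - 1*57 = (4*(⅓ + 2/9))*6 - 57 = (4*(5/9))*6 - 57 = (20/9)*6 - 57 = 40/3 - 57 = -131/3 ≈ -43.667)
(15*(-10))*t = (15*(-10))*(-131/3) = -150*(-131/3) = 6550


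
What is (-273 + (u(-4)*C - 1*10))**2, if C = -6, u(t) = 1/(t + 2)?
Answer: 78400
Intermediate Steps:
u(t) = 1/(2 + t)
(-273 + (u(-4)*C - 1*10))**2 = (-273 + (-6/(2 - 4) - 1*10))**2 = (-273 + (-6/(-2) - 10))**2 = (-273 + (-1/2*(-6) - 10))**2 = (-273 + (3 - 10))**2 = (-273 - 7)**2 = (-280)**2 = 78400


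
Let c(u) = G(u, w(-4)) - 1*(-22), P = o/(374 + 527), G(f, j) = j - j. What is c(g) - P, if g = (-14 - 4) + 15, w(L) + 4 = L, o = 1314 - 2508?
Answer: 21016/901 ≈ 23.325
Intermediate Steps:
o = -1194
w(L) = -4 + L
G(f, j) = 0
P = -1194/901 (P = -1194/(374 + 527) = -1194/901 ≈ -1.3252)
g = -3 (g = -18 + 15 = -3)
c(u) = 22 (c(u) = 0 - 1*(-22) = 0 + 22 = 22)
c(g) - P = 22 - 1*(-1194/901) = 22 + 1194/901 = 21016/901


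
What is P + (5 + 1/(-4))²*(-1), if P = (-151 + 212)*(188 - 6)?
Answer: 177271/16 ≈ 11079.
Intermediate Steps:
P = 11102 (P = 61*182 = 11102)
P + (5 + 1/(-4))²*(-1) = 11102 + (5 + 1/(-4))²*(-1) = 11102 + (5 - ¼)²*(-1) = 11102 + (19/4)²*(-1) = 11102 + (361/16)*(-1) = 11102 - 361/16 = 177271/16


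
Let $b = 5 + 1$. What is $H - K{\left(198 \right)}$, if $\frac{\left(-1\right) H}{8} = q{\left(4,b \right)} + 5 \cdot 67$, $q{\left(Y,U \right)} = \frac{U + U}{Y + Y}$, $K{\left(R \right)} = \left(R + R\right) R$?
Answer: $-81100$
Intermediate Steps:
$K{\left(R \right)} = 2 R^{2}$ ($K{\left(R \right)} = 2 R R = 2 R^{2}$)
$b = 6$
$q{\left(Y,U \right)} = \frac{U}{Y}$ ($q{\left(Y,U \right)} = \frac{2 U}{2 Y} = 2 U \frac{1}{2 Y} = \frac{U}{Y}$)
$H = -2692$ ($H = - 8 \left(\frac{6}{4} + 5 \cdot 67\right) = - 8 \left(6 \cdot \frac{1}{4} + 335\right) = - 8 \left(\frac{3}{2} + 335\right) = \left(-8\right) \frac{673}{2} = -2692$)
$H - K{\left(198 \right)} = -2692 - 2 \cdot 198^{2} = -2692 - 2 \cdot 39204 = -2692 - 78408 = -81100$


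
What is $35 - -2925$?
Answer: $2960$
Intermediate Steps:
$35 - -2925 = 35 + 2925 = 2960$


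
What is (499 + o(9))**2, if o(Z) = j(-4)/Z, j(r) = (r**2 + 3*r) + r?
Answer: 249001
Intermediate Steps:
j(r) = r**2 + 4*r
o(Z) = 0 (o(Z) = (-4*(4 - 4))/Z = (-4*0)/Z = 0/Z = 0)
(499 + o(9))**2 = (499 + 0)**2 = 499**2 = 249001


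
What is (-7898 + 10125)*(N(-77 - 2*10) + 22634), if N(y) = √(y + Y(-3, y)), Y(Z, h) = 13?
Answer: 50405918 + 4454*I*√21 ≈ 5.0406e+7 + 20411.0*I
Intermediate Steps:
N(y) = √(13 + y) (N(y) = √(y + 13) = √(13 + y))
(-7898 + 10125)*(N(-77 - 2*10) + 22634) = (-7898 + 10125)*(√(13 + (-77 - 2*10)) + 22634) = 2227*(√(13 + (-77 - 20)) + 22634) = 2227*(√(13 - 97) + 22634) = 2227*(√(-84) + 22634) = 2227*(2*I*√21 + 22634) = 2227*(22634 + 2*I*√21) = 50405918 + 4454*I*√21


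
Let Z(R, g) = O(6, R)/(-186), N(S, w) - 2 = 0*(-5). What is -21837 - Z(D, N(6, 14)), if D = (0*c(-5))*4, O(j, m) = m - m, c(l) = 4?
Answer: -21837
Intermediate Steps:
O(j, m) = 0
N(S, w) = 2 (N(S, w) = 2 + 0*(-5) = 2 + 0 = 2)
D = 0 (D = (0*4)*4 = 0*4 = 0)
Z(R, g) = 0 (Z(R, g) = 0/(-186) = 0*(-1/186) = 0)
-21837 - Z(D, N(6, 14)) = -21837 - 1*0 = -21837 + 0 = -21837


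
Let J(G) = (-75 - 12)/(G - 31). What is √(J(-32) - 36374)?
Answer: 5*I*√641613/21 ≈ 190.72*I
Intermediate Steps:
J(G) = -87/(-31 + G)
√(J(-32) - 36374) = √(-87/(-31 - 32) - 36374) = √(-87/(-63) - 36374) = √(-87*(-1/63) - 36374) = √(29/21 - 36374) = √(-763825/21) = 5*I*√641613/21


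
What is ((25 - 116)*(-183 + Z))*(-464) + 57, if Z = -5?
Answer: -7938055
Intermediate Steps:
((25 - 116)*(-183 + Z))*(-464) + 57 = ((25 - 116)*(-183 - 5))*(-464) + 57 = -91*(-188)*(-464) + 57 = 17108*(-464) + 57 = -7938112 + 57 = -7938055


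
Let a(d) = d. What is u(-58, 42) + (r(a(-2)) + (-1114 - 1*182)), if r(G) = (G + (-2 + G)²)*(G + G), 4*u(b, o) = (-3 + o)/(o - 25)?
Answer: -91897/68 ≈ -1351.4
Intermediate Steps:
u(b, o) = (-3 + o)/(4*(-25 + o)) (u(b, o) = ((-3 + o)/(o - 25))/4 = ((-3 + o)/(-25 + o))/4 = (-3 + o)/(4*(-25 + o)))
r(G) = 2*G*(G + (-2 + G)²) (r(G) = (G + (-2 + G)²)*(2*G) = 2*G*(G + (-2 + G)²))
u(-58, 42) + (r(a(-2)) + (-1114 - 1*182)) = (-3 + 42)/(4*(-25 + 42)) + (2*(-2)*(-2 + (-2 - 2)²) + (-1114 - 1*182)) = (¼)*39/17 + (2*(-2)*(-2 + (-4)²) + (-1114 - 182)) = (¼)*(1/17)*39 + (2*(-2)*(-2 + 16) - 1296) = 39/68 + (2*(-2)*14 - 1296) = 39/68 + (-56 - 1296) = 39/68 - 1352 = -91897/68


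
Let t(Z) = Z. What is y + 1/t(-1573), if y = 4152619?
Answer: 6532069686/1573 ≈ 4.1526e+6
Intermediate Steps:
y + 1/t(-1573) = 4152619 + 1/(-1573) = 4152619 - 1/1573 = 6532069686/1573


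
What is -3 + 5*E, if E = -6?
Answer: -33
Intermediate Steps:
-3 + 5*E = -3 + 5*(-6) = -3 - 30 = -33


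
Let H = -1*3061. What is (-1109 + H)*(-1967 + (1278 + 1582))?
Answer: -3723810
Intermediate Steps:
H = -3061
(-1109 + H)*(-1967 + (1278 + 1582)) = (-1109 - 3061)*(-1967 + (1278 + 1582)) = -4170*(-1967 + 2860) = -4170*893 = -3723810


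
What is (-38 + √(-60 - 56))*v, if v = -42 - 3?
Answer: 1710 - 90*I*√29 ≈ 1710.0 - 484.67*I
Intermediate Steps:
v = -45
(-38 + √(-60 - 56))*v = (-38 + √(-60 - 56))*(-45) = (-38 + √(-116))*(-45) = (-38 + 2*I*√29)*(-45) = 1710 - 90*I*√29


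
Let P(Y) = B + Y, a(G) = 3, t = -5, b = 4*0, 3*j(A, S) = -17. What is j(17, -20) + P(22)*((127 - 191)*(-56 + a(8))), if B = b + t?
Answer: 172975/3 ≈ 57658.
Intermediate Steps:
j(A, S) = -17/3 (j(A, S) = (⅓)*(-17) = -17/3)
b = 0
B = -5 (B = 0 - 5 = -5)
P(Y) = -5 + Y
j(17, -20) + P(22)*((127 - 191)*(-56 + a(8))) = -17/3 + (-5 + 22)*((127 - 191)*(-56 + 3)) = -17/3 + 17*(-64*(-53)) = -17/3 + 17*3392 = -17/3 + 57664 = 172975/3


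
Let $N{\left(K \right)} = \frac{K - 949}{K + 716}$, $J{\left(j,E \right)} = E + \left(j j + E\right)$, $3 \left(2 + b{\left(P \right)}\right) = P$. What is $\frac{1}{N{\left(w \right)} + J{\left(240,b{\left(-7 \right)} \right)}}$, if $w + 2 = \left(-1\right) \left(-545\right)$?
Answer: $\frac{3777}{217521248} \approx 1.7364 \cdot 10^{-5}$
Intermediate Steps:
$b{\left(P \right)} = -2 + \frac{P}{3}$
$J{\left(j,E \right)} = j^{2} + 2 E$ ($J{\left(j,E \right)} = E + \left(j^{2} + E\right) = E + \left(E + j^{2}\right) = j^{2} + 2 E$)
$w = 543$ ($w = -2 - -545 = -2 + 545 = 543$)
$N{\left(K \right)} = \frac{-949 + K}{716 + K}$
$\frac{1}{N{\left(w \right)} + J{\left(240,b{\left(-7 \right)} \right)}} = \frac{1}{\frac{-949 + 543}{716 + 543} + \left(240^{2} + 2 \left(-2 + \frac{1}{3} \left(-7\right)\right)\right)} = \frac{1}{\frac{1}{1259} \left(-406\right) + \left(57600 + 2 \left(-2 - \frac{7}{3}\right)\right)} = \frac{1}{\frac{1}{1259} \left(-406\right) + \left(57600 + 2 \left(- \frac{13}{3}\right)\right)} = \frac{1}{- \frac{406}{1259} + \left(57600 - \frac{26}{3}\right)} = \frac{1}{- \frac{406}{1259} + \frac{172774}{3}} = \frac{1}{\frac{217521248}{3777}} = \frac{3777}{217521248}$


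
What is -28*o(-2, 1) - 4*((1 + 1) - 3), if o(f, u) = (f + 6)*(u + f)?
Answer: 116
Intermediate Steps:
o(f, u) = (6 + f)*(f + u)
-28*o(-2, 1) - 4*((1 + 1) - 3) = -28*((-2)**2 + 6*(-2) + 6*1 - 2*1) - 4*((1 + 1) - 3) = -28*(4 - 12 + 6 - 2) - 4*(2 - 3) = -28*(-4) - 4*(-1) = 112 + 4 = 116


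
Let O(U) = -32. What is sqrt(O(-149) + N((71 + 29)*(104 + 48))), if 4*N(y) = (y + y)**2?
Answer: 4*sqrt(14439998) ≈ 15200.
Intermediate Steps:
N(y) = y**2 (N(y) = (y + y)**2/4 = (2*y)**2/4 = (4*y**2)/4 = y**2)
sqrt(O(-149) + N((71 + 29)*(104 + 48))) = sqrt(-32 + ((71 + 29)*(104 + 48))**2) = sqrt(-32 + (100*152)**2) = sqrt(-32 + 15200**2) = sqrt(-32 + 231040000) = sqrt(231039968) = 4*sqrt(14439998)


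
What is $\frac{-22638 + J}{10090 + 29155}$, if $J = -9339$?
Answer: $- \frac{31977}{39245} \approx -0.8148$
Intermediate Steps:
$\frac{-22638 + J}{10090 + 29155} = \frac{-22638 - 9339}{10090 + 29155} = - \frac{31977}{39245}$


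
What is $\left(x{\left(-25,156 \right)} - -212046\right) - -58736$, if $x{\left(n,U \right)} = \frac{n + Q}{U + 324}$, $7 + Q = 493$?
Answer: $\frac{129975821}{480} \approx 2.7078 \cdot 10^{5}$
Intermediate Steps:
$Q = 486$ ($Q = -7 + 493 = 486$)
$x{\left(n,U \right)} = \frac{486 + n}{324 + U}$ ($x{\left(n,U \right)} = \frac{n + 486}{U + 324} = \frac{486 + n}{324 + U}$)
$\left(x{\left(-25,156 \right)} - -212046\right) - -58736 = \left(\frac{486 - 25}{324 + 156} - -212046\right) - -58736 = \left(\frac{1}{480} \cdot 461 + 212046\right) + 58736 = \left(\frac{461}{480} + 212046\right) + 58736 = \frac{101782541}{480} + 58736 = \frac{129975821}{480}$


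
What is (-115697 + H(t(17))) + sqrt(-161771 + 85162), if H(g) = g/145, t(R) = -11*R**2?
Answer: -16779244/145 + I*sqrt(76609) ≈ -1.1572e+5 + 276.78*I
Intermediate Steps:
H(g) = g/145 (H(g) = g*(1/145) = g/145)
(-115697 + H(t(17))) + sqrt(-161771 + 85162) = (-115697 + (-11*17**2)/145) + sqrt(-161771 + 85162) = (-115697 + (-11*289)/145) + sqrt(-76609) = (-115697 + (1/145)*(-3179)) + I*sqrt(76609) = (-115697 - 3179/145) + I*sqrt(76609) = -16779244/145 + I*sqrt(76609)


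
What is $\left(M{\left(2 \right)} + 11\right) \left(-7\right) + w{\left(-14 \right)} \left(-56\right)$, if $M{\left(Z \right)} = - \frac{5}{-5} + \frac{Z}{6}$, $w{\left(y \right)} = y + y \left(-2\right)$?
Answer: $- \frac{2611}{3} \approx -870.33$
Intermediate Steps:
$w{\left(y \right)} = - y$ ($w{\left(y \right)} = y - 2 y = - y$)
$M{\left(Z \right)} = 1 + \frac{Z}{6}$ ($M{\left(Z \right)} = \left(-5\right) \left(- \frac{1}{5}\right) + Z \frac{1}{6} = 1 + \frac{Z}{6}$)
$\left(M{\left(2 \right)} + 11\right) \left(-7\right) + w{\left(-14 \right)} \left(-56\right) = \left(\left(1 + \frac{1}{6} \cdot 2\right) + 11\right) \left(-7\right) + \left(-1\right) \left(-14\right) \left(-56\right) = \left(\left(1 + \frac{1}{3}\right) + 11\right) \left(-7\right) + 14 \left(-56\right) = \left(\frac{4}{3} + 11\right) \left(-7\right) - 784 = \frac{37}{3} \left(-7\right) - 784 = - \frac{259}{3} - 784 = - \frac{2611}{3}$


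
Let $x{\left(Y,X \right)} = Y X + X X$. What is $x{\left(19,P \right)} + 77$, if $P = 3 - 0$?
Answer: $143$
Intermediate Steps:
$P = 3$ ($P = 3 + 0 = 3$)
$x{\left(Y,X \right)} = X^{2} + X Y$ ($x{\left(Y,X \right)} = X Y + X^{2} = X^{2} + X Y$)
$x{\left(19,P \right)} + 77 = 3 \left(3 + 19\right) + 77 = 3 \cdot 22 + 77 = 66 + 77 = 143$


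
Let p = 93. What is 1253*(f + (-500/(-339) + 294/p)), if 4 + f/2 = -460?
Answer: -12158648390/10509 ≈ -1.1570e+6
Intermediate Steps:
f = -928 (f = -8 + 2*(-460) = -8 - 920 = -928)
1253*(f + (-500/(-339) + 294/p)) = 1253*(-928 + (-500/(-339) + 294/93)) = 1253*(-928 + (-500*(-1/339) + 294*(1/93))) = 1253*(-928 + (500/339 + 98/31)) = 1253*(-928 + 48722/10509) = 1253*(-9703630/10509) = -12158648390/10509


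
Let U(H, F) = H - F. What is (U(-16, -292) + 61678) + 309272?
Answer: 371226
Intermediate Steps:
(U(-16, -292) + 61678) + 309272 = ((-16 - 1*(-292)) + 61678) + 309272 = ((-16 + 292) + 61678) + 309272 = (276 + 61678) + 309272 = 61954 + 309272 = 371226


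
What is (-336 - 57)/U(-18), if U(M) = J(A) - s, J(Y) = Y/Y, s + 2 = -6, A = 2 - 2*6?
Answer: -131/3 ≈ -43.667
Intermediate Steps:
A = -10 (A = 2 - 12 = -10)
s = -8 (s = -2 - 6 = -8)
J(Y) = 1
U(M) = 9 (U(M) = 1 - 1*(-8) = 1 + 8 = 9)
(-336 - 57)/U(-18) = (-336 - 57)/9 = -393*⅑ = -131/3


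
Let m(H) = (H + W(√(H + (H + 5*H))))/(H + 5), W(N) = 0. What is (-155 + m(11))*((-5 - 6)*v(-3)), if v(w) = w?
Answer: -81477/16 ≈ -5092.3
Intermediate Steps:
m(H) = H/(5 + H) (m(H) = (H + 0)/(H + 5) = H/(5 + H))
(-155 + m(11))*((-5 - 6)*v(-3)) = (-155 + 11/(5 + 11))*((-5 - 6)*(-3)) = (-155 + 11/16)*(-11*(-3)) = (-155 + 11*(1/16))*33 = (-155 + 11/16)*33 = -2469/16*33 = -81477/16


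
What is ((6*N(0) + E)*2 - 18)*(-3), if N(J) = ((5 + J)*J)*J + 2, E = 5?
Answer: -48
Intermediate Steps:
N(J) = 2 + J²*(5 + J) (N(J) = (J*(5 + J))*J + 2 = J²*(5 + J) + 2 = 2 + J²*(5 + J))
((6*N(0) + E)*2 - 18)*(-3) = ((6*(2 + 0³ + 5*0²) + 5)*2 - 18)*(-3) = ((6*(2 + 0 + 5*0) + 5)*2 - 18)*(-3) = ((6*(2 + 0 + 0) + 5)*2 - 18)*(-3) = ((6*2 + 5)*2 - 18)*(-3) = ((12 + 5)*2 - 18)*(-3) = (17*2 - 18)*(-3) = (34 - 18)*(-3) = 16*(-3) = -48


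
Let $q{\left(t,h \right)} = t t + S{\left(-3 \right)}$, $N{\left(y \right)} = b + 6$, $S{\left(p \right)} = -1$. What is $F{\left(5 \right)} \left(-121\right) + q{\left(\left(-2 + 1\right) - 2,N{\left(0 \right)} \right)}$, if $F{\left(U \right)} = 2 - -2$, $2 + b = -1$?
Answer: $-476$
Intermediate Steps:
$b = -3$ ($b = -2 - 1 = -3$)
$N{\left(y \right)} = 3$ ($N{\left(y \right)} = -3 + 6 = 3$)
$q{\left(t,h \right)} = -1 + t^{2}$ ($q{\left(t,h \right)} = t t - 1 = t^{2} - 1 = -1 + t^{2}$)
$F{\left(U \right)} = 4$ ($F{\left(U \right)} = 2 + 2 = 4$)
$F{\left(5 \right)} \left(-121\right) + q{\left(\left(-2 + 1\right) - 2,N{\left(0 \right)} \right)} = 4 \left(-121\right) - \left(1 - \left(\left(-2 + 1\right) - 2\right)^{2}\right) = -484 - \left(1 - \left(-1 - 2\right)^{2}\right) = -484 - \left(1 - \left(-3\right)^{2}\right) = -484 + \left(-1 + 9\right) = -484 + 8 = -476$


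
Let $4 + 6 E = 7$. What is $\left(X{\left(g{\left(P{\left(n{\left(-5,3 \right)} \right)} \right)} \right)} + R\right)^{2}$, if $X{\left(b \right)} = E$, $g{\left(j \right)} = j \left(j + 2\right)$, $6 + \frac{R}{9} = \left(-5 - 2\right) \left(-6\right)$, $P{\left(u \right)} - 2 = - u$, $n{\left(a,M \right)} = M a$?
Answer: $\frac{421201}{4} \approx 1.053 \cdot 10^{5}$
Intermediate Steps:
$E = \frac{1}{2}$ ($E = - \frac{2}{3} + \frac{1}{6} \cdot 7 = - \frac{2}{3} + \frac{7}{6} = \frac{1}{2} \approx 0.5$)
$P{\left(u \right)} = 2 - u$
$R = 324$ ($R = -54 + 9 \left(-5 - 2\right) \left(-6\right) = -54 + 9 \left(\left(-7\right) \left(-6\right)\right) = -54 + 9 \cdot 42 = -54 + 378 = 324$)
$g{\left(j \right)} = j \left(2 + j\right)$
$X{\left(b \right)} = \frac{1}{2}$
$\left(X{\left(g{\left(P{\left(n{\left(-5,3 \right)} \right)} \right)} \right)} + R\right)^{2} = \left(\frac{1}{2} + 324\right)^{2} = \left(\frac{649}{2}\right)^{2} = \frac{421201}{4}$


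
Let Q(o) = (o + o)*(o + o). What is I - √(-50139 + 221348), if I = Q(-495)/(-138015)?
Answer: -21780/3067 - √171209 ≈ -420.88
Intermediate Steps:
Q(o) = 4*o² (Q(o) = (2*o)*(2*o) = 4*o²)
I = -21780/3067 (I = (4*(-495)²)/(-138015) = (4*245025)*(-1/138015) = 980100*(-1/138015) = -21780/3067 ≈ -7.1014)
I - √(-50139 + 221348) = -21780/3067 - √(-50139 + 221348) = -21780/3067 - √171209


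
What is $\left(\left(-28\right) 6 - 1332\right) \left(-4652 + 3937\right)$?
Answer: $1072500$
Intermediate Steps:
$\left(\left(-28\right) 6 - 1332\right) \left(-4652 + 3937\right) = \left(-168 - 1332\right) \left(-715\right) = \left(-1500\right) \left(-715\right) = 1072500$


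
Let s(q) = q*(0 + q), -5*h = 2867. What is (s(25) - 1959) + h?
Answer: -9537/5 ≈ -1907.4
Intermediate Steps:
h = -2867/5 (h = -1/5*2867 = -2867/5 ≈ -573.40)
s(q) = q**2 (s(q) = q*q = q**2)
(s(25) - 1959) + h = (25**2 - 1959) - 2867/5 = (625 - 1959) - 2867/5 = -1334 - 2867/5 = -9537/5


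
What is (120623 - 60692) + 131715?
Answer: 191646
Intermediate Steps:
(120623 - 60692) + 131715 = 59931 + 131715 = 191646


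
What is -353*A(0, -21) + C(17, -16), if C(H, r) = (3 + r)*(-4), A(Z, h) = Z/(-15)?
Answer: 52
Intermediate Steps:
A(Z, h) = -Z/15 (A(Z, h) = Z*(-1/15) = -Z/15)
C(H, r) = -12 - 4*r
-353*A(0, -21) + C(17, -16) = -(-353)*0/15 + (-12 - 4*(-16)) = -353*0 + (-12 + 64) = 0 + 52 = 52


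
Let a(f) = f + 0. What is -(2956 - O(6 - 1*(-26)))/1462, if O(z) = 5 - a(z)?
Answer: -2983/1462 ≈ -2.0404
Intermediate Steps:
a(f) = f
O(z) = 5 - z
-(2956 - O(6 - 1*(-26)))/1462 = -(2956 - (5 - (6 - 1*(-26))))/1462 = -(2956 - (5 - (6 + 26)))/1462 = -(2956 - (5 - 1*32))/1462 = -(2956 - (5 - 32))/1462 = -(2956 - 1*(-27))/1462 = -(2956 + 27)/1462 = -2983/1462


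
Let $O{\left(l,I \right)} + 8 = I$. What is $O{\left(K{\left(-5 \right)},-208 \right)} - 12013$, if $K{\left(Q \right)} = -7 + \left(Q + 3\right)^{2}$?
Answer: $-12229$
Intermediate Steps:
$K{\left(Q \right)} = -7 + \left(3 + Q\right)^{2}$
$O{\left(l,I \right)} = -8 + I$
$O{\left(K{\left(-5 \right)},-208 \right)} - 12013 = \left(-8 - 208\right) - 12013 = -216 - 12013 = -12229$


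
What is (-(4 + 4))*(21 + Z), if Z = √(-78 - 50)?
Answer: -168 - 64*I*√2 ≈ -168.0 - 90.51*I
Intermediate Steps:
Z = 8*I*√2 (Z = √(-128) = 8*I*√2 ≈ 11.314*I)
(-(4 + 4))*(21 + Z) = (-(4 + 4))*(21 + 8*I*√2) = (-1*8)*(21 + 8*I*√2) = -8*(21 + 8*I*√2) = -168 - 64*I*√2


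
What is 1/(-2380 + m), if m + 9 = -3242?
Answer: -1/5631 ≈ -0.00017759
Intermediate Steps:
m = -3251 (m = -9 - 3242 = -3251)
1/(-2380 + m) = 1/(-2380 - 3251) = 1/(-5631) = -1/5631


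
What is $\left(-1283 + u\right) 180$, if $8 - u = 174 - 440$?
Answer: $-181620$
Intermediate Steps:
$u = 274$ ($u = 8 - \left(174 - 440\right) = 8 - -266 = 8 + 266 = 274$)
$\left(-1283 + u\right) 180 = \left(-1283 + 274\right) 180 = \left(-1009\right) 180 = -181620$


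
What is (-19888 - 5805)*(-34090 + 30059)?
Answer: 103568483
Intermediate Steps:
(-19888 - 5805)*(-34090 + 30059) = -25693*(-4031) = 103568483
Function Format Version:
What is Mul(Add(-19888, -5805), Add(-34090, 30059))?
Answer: 103568483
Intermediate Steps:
Mul(Add(-19888, -5805), Add(-34090, 30059)) = Mul(-25693, -4031) = 103568483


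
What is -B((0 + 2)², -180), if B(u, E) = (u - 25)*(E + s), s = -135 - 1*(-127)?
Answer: -3948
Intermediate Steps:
s = -8 (s = -135 + 127 = -8)
B(u, E) = (-25 + u)*(-8 + E) (B(u, E) = (u - 25)*(E - 8) = (-25 + u)*(-8 + E))
-B((0 + 2)², -180) = -(200 - 25*(-180) - 8*(0 + 2)² - 180*(0 + 2)²) = -(200 + 4500 - 8*2² - 180*2²) = -(200 + 4500 - 8*4 - 180*4) = -(200 + 4500 - 32 - 720) = -1*3948 = -3948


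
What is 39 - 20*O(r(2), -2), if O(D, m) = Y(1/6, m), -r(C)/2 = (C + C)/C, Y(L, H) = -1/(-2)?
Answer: 29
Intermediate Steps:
Y(L, H) = ½ (Y(L, H) = -1*(-½) = ½)
r(C) = -4 (r(C) = -2*(C + C)/C = -2*2*C/C = -2*2 = -4)
O(D, m) = ½
39 - 20*O(r(2), -2) = 39 - 20*½ = 39 - 10 = 29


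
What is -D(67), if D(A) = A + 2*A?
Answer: -201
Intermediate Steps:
D(A) = 3*A
-D(67) = -3*67 = -1*201 = -201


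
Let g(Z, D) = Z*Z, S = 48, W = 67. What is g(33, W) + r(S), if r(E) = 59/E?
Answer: 52331/48 ≈ 1090.2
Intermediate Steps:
g(Z, D) = Z²
g(33, W) + r(S) = 33² + 59/48 = 1089 + 59*(1/48) = 1089 + 59/48 = 52331/48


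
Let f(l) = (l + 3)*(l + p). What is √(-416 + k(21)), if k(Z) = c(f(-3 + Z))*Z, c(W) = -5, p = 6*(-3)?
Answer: I*√521 ≈ 22.825*I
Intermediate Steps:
p = -18
f(l) = (-18 + l)*(3 + l) (f(l) = (l + 3)*(l - 18) = (3 + l)*(-18 + l) = (-18 + l)*(3 + l))
k(Z) = -5*Z
√(-416 + k(21)) = √(-416 - 5*21) = √(-416 - 105) = √(-521) = I*√521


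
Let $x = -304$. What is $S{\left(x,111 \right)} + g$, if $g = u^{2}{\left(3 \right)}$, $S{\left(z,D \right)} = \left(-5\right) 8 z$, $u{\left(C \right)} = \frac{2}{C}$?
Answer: $\frac{109444}{9} \approx 12160.0$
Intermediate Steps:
$S{\left(z,D \right)} = - 40 z$
$g = \frac{4}{9}$ ($g = \left(\frac{2}{3}\right)^{2} = \frac{4}{9} \approx 0.44444$)
$S{\left(x,111 \right)} + g = \left(-40\right) \left(-304\right) + \frac{4}{9} = 12160 + \frac{4}{9} = \frac{109444}{9}$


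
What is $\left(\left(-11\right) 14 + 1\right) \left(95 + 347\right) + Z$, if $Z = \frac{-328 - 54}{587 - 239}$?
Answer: $- \frac{11767115}{174} \approx -67627.0$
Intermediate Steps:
$Z = - \frac{191}{174}$ ($Z = - \frac{382}{348} = \left(-382\right) \frac{1}{348} = - \frac{191}{174} \approx -1.0977$)
$\left(\left(-11\right) 14 + 1\right) \left(95 + 347\right) + Z = \left(\left(-11\right) 14 + 1\right) \left(95 + 347\right) - \frac{191}{174} = \left(-154 + 1\right) 442 - \frac{191}{174} = \left(-153\right) 442 - \frac{191}{174} = -67626 - \frac{191}{174} = - \frac{11767115}{174}$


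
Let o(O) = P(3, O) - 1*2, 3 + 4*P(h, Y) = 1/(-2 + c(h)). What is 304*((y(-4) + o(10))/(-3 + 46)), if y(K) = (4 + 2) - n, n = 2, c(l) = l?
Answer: 456/43 ≈ 10.605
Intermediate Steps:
P(h, Y) = -¾ + 1/(4*(-2 + h))
y(K) = 4 (y(K) = (4 + 2) - 1*2 = 6 - 2 = 4)
o(O) = -5/2 (o(O) = (7 - 3*3)/(4*(-2 + 3)) - 1*2 = (¼)*(7 - 9)/1 - 2 = (¼)*1*(-2) - 2 = -½ - 2 = -5/2)
304*((y(-4) + o(10))/(-3 + 46)) = 304*((4 - 5/2)/(-3 + 46)) = 304*((3/2)/43) = 304*((3/2)*(1/43)) = 304*(3/86) = 456/43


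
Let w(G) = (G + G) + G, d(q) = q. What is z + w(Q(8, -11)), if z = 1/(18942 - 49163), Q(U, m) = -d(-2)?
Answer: 181325/30221 ≈ 6.0000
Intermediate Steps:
Q(U, m) = 2 (Q(U, m) = -1*(-2) = 2)
w(G) = 3*G (w(G) = 2*G + G = 3*G)
z = -1/30221 (z = 1/(-30221) = -1/30221 ≈ -3.3090e-5)
z + w(Q(8, -11)) = -1/30221 + 3*2 = -1/30221 + 6 = 181325/30221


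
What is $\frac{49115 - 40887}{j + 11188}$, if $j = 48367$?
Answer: $\frac{8228}{59555} \approx 0.13816$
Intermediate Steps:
$\frac{49115 - 40887}{j + 11188} = \frac{49115 - 40887}{48367 + 11188} = \frac{8228}{59555}$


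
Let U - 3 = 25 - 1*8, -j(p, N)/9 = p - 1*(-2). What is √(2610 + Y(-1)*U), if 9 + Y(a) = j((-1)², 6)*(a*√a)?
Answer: 3*√(270 + 60*I) ≈ 49.595 + 5.4441*I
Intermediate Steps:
j(p, N) = -18 - 9*p (j(p, N) = -9*(p - 1*(-2)) = -9*(p + 2) = -9*(2 + p) = -18 - 9*p)
U = 20 (U = 3 + (25 - 1*8) = 3 + (25 - 8) = 3 + 17 = 20)
Y(a) = -9 - 27*a^(3/2) (Y(a) = -9 + (-18 - 9*(-1)²)*(a*√a) = -9 + (-18 - 9*1)*a^(3/2) = -9 + (-18 - 9)*a^(3/2) = -9 - 27*a^(3/2))
√(2610 + Y(-1)*U) = √(2610 + (-9 - (-27)*I)*20) = √(2610 + (-9 + 27*I)*20) = √(2610 + (-180 + 540*I)) = √(2430 + 540*I)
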